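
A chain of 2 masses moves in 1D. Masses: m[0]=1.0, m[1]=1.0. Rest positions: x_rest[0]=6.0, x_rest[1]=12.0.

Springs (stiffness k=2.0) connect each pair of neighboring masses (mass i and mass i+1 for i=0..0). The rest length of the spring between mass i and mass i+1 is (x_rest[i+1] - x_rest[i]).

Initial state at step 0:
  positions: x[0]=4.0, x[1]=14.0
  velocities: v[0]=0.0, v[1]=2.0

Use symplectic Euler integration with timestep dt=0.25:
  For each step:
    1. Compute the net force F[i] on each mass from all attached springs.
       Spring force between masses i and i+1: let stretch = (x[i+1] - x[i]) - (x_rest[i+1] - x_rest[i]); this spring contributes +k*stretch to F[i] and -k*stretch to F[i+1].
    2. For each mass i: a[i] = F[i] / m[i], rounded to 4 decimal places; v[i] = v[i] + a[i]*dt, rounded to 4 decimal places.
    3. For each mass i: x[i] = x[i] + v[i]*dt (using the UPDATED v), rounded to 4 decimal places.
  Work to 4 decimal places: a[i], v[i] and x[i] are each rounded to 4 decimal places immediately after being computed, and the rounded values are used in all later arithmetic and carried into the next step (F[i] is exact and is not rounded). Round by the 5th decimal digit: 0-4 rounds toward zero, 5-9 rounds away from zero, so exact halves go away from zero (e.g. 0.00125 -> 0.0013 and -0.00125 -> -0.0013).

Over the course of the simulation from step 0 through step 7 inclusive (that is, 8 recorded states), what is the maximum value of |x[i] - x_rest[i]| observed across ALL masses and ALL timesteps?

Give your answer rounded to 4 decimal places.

Step 0: x=[4.0000 14.0000] v=[0.0000 2.0000]
Step 1: x=[4.5000 14.0000] v=[2.0000 0.0000]
Step 2: x=[5.4375 13.5625] v=[3.7500 -1.7500]
Step 3: x=[6.6406 12.8594] v=[4.8125 -2.8125]
Step 4: x=[7.8711 12.1289] v=[4.9219 -2.9219]
Step 5: x=[8.8838 11.6162] v=[4.0508 -2.0508]
Step 6: x=[9.4881 11.5120] v=[2.4170 -0.4170]
Step 7: x=[9.5954 11.9048] v=[0.4290 1.5711]
Max displacement = 3.5954

Answer: 3.5954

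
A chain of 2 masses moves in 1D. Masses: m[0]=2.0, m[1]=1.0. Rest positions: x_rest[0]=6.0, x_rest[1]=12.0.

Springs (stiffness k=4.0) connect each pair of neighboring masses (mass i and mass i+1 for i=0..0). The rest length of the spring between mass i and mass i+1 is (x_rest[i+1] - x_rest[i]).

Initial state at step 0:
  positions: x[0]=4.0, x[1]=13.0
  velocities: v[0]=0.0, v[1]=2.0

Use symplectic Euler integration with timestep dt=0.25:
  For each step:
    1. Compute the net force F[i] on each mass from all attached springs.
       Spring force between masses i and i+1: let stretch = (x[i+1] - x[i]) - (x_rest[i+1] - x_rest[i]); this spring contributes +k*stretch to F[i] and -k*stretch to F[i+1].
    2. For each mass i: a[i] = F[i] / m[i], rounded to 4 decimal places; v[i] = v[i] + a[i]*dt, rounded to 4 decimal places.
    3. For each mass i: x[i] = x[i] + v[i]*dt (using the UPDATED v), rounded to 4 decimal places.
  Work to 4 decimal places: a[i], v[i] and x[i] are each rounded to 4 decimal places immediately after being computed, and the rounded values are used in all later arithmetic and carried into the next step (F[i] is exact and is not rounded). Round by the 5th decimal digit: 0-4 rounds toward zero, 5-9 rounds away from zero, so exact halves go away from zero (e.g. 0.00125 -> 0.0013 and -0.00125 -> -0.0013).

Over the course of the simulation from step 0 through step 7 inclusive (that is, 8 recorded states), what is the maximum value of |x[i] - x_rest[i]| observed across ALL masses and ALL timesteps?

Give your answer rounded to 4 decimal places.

Step 0: x=[4.0000 13.0000] v=[0.0000 2.0000]
Step 1: x=[4.3750 12.7500] v=[1.5000 -1.0000]
Step 2: x=[5.0469 11.9063] v=[2.6875 -3.3750]
Step 3: x=[5.8262 10.8477] v=[3.1172 -4.2344]
Step 4: x=[6.4832 10.0337] v=[2.6280 -3.2559]
Step 5: x=[6.8340 9.8321] v=[1.4033 -0.8064]
Step 6: x=[6.8096 10.3810] v=[-0.0977 2.1955]
Step 7: x=[6.4816 11.5370] v=[-1.3120 4.6241]
Max displacement = 2.1679

Answer: 2.1679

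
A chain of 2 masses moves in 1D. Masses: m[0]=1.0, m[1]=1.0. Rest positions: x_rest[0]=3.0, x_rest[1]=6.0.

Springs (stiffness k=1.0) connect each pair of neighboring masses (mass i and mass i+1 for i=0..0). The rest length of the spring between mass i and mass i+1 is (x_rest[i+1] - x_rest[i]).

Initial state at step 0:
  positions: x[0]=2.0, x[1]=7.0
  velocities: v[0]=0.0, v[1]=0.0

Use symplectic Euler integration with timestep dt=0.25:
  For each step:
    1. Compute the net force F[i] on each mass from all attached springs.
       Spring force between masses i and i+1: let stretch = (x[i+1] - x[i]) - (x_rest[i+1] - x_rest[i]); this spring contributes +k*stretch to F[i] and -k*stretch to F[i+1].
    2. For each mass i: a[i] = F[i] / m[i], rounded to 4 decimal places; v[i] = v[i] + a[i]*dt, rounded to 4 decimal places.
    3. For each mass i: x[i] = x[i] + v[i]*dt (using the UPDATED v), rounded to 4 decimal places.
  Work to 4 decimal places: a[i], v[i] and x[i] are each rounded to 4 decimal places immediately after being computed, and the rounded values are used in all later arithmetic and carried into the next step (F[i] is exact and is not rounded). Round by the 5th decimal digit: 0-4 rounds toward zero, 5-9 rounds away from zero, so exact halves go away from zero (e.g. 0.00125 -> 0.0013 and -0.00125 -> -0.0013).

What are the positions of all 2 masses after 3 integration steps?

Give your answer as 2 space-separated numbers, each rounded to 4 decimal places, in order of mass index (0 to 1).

Step 0: x=[2.0000 7.0000] v=[0.0000 0.0000]
Step 1: x=[2.1250 6.8750] v=[0.5000 -0.5000]
Step 2: x=[2.3594 6.6406] v=[0.9375 -0.9375]
Step 3: x=[2.6739 6.3262] v=[1.2578 -1.2578]

Answer: 2.6739 6.3262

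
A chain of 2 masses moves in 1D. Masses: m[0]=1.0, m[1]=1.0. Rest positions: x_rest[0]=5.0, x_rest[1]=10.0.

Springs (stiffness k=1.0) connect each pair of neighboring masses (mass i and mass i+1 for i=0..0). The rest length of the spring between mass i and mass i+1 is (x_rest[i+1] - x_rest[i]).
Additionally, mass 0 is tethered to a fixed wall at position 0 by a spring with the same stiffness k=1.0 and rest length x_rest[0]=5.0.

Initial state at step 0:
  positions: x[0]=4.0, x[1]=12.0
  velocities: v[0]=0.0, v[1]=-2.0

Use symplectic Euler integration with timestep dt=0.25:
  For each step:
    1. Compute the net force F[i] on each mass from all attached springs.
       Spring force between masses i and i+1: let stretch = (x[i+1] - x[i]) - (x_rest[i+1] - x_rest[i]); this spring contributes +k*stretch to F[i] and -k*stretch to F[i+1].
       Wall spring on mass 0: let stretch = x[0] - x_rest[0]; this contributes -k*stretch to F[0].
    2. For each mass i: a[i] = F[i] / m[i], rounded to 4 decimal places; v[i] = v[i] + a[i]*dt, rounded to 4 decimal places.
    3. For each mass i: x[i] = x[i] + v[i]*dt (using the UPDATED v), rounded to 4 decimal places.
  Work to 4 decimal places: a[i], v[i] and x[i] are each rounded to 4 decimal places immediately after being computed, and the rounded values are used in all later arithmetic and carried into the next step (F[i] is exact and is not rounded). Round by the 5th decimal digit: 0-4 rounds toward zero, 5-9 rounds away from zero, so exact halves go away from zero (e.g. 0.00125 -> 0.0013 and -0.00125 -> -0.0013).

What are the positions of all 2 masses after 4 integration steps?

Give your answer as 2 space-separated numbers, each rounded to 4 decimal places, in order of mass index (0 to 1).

Answer: 5.6256 8.7948

Derivation:
Step 0: x=[4.0000 12.0000] v=[0.0000 -2.0000]
Step 1: x=[4.2500 11.3125] v=[1.0000 -2.7500]
Step 2: x=[4.6758 10.4961] v=[1.7031 -3.2656]
Step 3: x=[5.1731 9.6284] v=[1.9892 -3.4707]
Step 4: x=[5.6256 8.7948] v=[1.8098 -3.3345]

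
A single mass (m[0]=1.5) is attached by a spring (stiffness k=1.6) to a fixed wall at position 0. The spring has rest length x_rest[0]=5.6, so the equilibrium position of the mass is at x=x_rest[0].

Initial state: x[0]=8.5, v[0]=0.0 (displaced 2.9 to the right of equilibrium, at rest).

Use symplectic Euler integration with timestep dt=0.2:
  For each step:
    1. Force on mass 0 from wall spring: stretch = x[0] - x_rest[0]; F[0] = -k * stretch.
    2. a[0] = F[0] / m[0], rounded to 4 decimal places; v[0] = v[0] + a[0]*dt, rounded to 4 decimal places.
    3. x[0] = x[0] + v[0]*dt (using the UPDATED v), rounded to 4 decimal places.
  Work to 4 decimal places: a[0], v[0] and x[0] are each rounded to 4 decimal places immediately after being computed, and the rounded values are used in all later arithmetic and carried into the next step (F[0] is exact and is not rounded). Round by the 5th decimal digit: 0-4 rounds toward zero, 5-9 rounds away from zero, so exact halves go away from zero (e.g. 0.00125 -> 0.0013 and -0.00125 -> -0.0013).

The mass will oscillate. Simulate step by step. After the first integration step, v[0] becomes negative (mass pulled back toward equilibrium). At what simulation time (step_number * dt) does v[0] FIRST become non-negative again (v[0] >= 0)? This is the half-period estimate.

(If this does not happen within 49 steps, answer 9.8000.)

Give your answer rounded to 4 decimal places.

Step 0: x=[8.5000] v=[0.0000]
Step 1: x=[8.3763] v=[-0.6187]
Step 2: x=[8.1341] v=[-1.2110]
Step 3: x=[7.7838] v=[-1.7516]
Step 4: x=[7.3403] v=[-2.2175]
Step 5: x=[6.8225] v=[-2.5888]
Step 6: x=[6.2526] v=[-2.8496]
Step 7: x=[5.6548] v=[-2.9888]
Step 8: x=[5.0547] v=[-3.0005]
Step 9: x=[4.4779] v=[-2.8842]
Step 10: x=[3.9489] v=[-2.6448]
Step 11: x=[3.4904] v=[-2.2926]
Step 12: x=[3.1219] v=[-1.8426]
Step 13: x=[2.8591] v=[-1.3139]
Step 14: x=[2.7133] v=[-0.7292]
Step 15: x=[2.6906] v=[-0.1134]
Step 16: x=[2.7921] v=[0.5073]
First v>=0 after going negative at step 16, time=3.2000

Answer: 3.2000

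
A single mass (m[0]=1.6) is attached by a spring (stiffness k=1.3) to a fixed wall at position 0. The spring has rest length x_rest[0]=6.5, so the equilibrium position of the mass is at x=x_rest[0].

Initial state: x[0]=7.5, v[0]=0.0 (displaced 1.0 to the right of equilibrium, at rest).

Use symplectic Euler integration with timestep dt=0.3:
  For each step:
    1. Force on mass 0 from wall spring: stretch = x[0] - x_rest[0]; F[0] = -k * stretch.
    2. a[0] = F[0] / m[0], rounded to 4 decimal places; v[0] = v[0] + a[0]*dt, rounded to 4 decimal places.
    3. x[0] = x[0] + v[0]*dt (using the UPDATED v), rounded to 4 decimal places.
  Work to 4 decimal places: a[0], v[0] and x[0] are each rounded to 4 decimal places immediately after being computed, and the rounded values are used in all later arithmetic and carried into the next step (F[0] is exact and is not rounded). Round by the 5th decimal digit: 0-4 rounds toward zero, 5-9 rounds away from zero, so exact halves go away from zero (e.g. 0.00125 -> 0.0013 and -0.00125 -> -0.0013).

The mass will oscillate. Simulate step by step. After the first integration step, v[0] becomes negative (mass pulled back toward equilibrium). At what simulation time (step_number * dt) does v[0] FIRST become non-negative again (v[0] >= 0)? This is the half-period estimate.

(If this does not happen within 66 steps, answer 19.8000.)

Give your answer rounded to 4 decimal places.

Step 0: x=[7.5000] v=[0.0000]
Step 1: x=[7.4269] v=[-0.2438]
Step 2: x=[7.2860] v=[-0.4697]
Step 3: x=[7.0876] v=[-0.6613]
Step 4: x=[6.8463] v=[-0.8045]
Step 5: x=[6.5796] v=[-0.8889]
Step 6: x=[6.3071] v=[-0.9083]
Step 7: x=[6.0487] v=[-0.8613]
Step 8: x=[5.8233] v=[-0.7513]
Step 9: x=[5.6474] v=[-0.5864]
Step 10: x=[5.5338] v=[-0.3786]
Step 11: x=[5.4909] v=[-0.1431]
Step 12: x=[5.5218] v=[0.1029]
First v>=0 after going negative at step 12, time=3.6000

Answer: 3.6000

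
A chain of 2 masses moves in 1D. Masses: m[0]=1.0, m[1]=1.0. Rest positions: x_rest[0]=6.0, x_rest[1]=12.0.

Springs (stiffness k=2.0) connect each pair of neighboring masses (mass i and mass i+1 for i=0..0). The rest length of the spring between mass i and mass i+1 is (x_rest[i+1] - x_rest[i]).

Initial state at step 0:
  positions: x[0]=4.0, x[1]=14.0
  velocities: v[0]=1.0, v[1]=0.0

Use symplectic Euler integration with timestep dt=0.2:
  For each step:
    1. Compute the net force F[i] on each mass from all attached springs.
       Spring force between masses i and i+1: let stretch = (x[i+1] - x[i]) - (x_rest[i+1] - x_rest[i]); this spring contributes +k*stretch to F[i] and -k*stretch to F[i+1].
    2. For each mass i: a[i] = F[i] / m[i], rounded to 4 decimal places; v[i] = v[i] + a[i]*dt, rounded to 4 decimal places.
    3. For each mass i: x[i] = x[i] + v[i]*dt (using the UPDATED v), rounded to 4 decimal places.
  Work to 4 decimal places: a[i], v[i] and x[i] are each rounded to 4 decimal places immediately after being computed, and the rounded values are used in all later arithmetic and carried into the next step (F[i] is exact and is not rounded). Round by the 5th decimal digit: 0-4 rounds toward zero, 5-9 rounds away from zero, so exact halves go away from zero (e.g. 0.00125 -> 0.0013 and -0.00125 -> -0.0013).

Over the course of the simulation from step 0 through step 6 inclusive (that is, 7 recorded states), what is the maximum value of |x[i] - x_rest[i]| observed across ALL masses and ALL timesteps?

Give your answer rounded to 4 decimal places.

Step 0: x=[4.0000 14.0000] v=[1.0000 0.0000]
Step 1: x=[4.5200 13.6800] v=[2.6000 -1.6000]
Step 2: x=[5.2928 13.1072] v=[3.8640 -2.8640]
Step 3: x=[6.2108 12.3892] v=[4.5898 -3.5898]
Step 4: x=[7.1430 11.6570] v=[4.6612 -3.6612]
Step 5: x=[7.9564 11.0436] v=[4.0668 -3.0668]
Step 6: x=[8.5367 10.6633] v=[2.9017 -1.9017]
Max displacement = 2.5367

Answer: 2.5367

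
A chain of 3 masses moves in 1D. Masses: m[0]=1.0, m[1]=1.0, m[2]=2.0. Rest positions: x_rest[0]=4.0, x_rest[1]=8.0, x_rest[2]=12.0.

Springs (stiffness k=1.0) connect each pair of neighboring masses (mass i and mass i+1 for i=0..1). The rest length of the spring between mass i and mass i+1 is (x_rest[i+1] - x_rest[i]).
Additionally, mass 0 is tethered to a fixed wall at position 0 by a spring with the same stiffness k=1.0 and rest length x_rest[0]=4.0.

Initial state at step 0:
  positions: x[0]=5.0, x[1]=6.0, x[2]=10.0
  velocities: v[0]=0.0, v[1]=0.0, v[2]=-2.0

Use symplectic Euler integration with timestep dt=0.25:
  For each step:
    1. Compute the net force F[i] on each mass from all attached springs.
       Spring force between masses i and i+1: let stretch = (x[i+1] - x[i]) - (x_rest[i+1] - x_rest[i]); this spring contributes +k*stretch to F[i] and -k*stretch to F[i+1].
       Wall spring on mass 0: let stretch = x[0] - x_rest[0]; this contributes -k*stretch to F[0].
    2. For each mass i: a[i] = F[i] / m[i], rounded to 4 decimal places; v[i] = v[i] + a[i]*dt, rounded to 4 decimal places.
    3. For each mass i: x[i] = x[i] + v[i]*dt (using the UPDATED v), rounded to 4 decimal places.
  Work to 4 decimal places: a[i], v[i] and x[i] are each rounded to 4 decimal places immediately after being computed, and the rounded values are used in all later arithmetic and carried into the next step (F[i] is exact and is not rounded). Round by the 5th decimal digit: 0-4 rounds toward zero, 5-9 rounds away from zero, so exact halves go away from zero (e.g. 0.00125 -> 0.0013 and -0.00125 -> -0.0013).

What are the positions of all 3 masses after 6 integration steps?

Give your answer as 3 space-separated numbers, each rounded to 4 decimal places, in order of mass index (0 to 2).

Answer: 2.0740 6.9539 7.7764

Derivation:
Step 0: x=[5.0000 6.0000 10.0000] v=[0.0000 0.0000 -2.0000]
Step 1: x=[4.7500 6.1875 9.5000] v=[-1.0000 0.7500 -2.0000]
Step 2: x=[4.2930 6.4922 9.0215] v=[-1.8281 1.2188 -1.9141]
Step 3: x=[3.7051 6.8175 8.5889] v=[-2.3516 1.3013 -1.7303]
Step 4: x=[3.0802 7.0590 8.2260] v=[-2.4998 0.9661 -1.4517]
Step 5: x=[2.5114 7.1248 7.9516] v=[-2.2752 0.2632 -1.0976]
Step 6: x=[2.0740 6.9539 7.7764] v=[-1.7497 -0.6835 -0.7010]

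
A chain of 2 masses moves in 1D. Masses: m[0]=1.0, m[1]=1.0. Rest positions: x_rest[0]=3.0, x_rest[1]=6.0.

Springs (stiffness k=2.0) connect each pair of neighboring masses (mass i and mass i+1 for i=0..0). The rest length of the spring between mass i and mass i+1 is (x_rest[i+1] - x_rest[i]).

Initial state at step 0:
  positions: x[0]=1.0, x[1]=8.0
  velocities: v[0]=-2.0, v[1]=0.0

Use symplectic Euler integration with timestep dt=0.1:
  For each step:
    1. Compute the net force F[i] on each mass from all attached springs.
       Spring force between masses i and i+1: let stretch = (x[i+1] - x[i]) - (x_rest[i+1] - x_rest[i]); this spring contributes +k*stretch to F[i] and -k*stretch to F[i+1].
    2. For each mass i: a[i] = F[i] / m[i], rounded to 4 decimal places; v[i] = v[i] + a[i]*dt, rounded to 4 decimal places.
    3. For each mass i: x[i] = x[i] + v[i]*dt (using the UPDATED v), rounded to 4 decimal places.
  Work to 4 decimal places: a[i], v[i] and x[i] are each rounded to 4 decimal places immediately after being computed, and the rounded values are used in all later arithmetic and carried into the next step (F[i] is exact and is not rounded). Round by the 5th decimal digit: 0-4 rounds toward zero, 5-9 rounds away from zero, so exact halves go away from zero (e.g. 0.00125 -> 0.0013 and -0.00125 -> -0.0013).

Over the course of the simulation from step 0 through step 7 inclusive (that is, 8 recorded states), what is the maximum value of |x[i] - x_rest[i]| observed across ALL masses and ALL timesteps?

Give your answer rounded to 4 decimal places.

Answer: 2.1592

Derivation:
Step 0: x=[1.0000 8.0000] v=[-2.0000 0.0000]
Step 1: x=[0.8800 7.9200] v=[-1.2000 -0.8000]
Step 2: x=[0.8408 7.7592] v=[-0.3920 -1.6080]
Step 3: x=[0.8800 7.5200] v=[0.3917 -2.3917]
Step 4: x=[0.9920 7.2080] v=[1.1197 -3.1197]
Step 5: x=[1.1683 6.8317] v=[1.7629 -3.7629]
Step 6: x=[1.3979 6.4021] v=[2.2956 -4.2956]
Step 7: x=[1.6675 5.9325] v=[2.6964 -4.6964]
Max displacement = 2.1592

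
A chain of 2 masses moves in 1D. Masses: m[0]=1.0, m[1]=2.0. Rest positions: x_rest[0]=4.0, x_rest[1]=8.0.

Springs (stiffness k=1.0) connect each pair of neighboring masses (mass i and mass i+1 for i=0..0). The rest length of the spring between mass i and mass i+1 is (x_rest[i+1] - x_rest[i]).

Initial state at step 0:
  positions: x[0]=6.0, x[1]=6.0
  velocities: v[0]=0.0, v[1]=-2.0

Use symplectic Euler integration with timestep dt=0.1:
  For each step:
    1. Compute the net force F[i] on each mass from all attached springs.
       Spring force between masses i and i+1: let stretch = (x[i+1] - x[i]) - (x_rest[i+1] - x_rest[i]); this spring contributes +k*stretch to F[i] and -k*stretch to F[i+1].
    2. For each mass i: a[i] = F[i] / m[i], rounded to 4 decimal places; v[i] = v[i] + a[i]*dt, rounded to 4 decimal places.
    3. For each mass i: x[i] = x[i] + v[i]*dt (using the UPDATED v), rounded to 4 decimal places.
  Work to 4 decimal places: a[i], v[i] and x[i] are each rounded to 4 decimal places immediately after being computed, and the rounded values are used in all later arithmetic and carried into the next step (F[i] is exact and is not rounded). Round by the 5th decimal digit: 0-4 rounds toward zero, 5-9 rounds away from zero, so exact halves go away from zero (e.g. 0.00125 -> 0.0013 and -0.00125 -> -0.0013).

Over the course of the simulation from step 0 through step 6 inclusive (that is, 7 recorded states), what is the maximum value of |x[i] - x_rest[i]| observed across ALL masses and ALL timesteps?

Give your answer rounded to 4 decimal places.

Step 0: x=[6.0000 6.0000] v=[0.0000 -2.0000]
Step 1: x=[5.9600 5.8200] v=[-0.4000 -1.8000]
Step 2: x=[5.8786 5.6607] v=[-0.8140 -1.5930]
Step 3: x=[5.7550 5.5225] v=[-1.2358 -1.3821]
Step 4: x=[5.5891 5.4055] v=[-1.6591 -1.1705]
Step 5: x=[5.3814 5.3094] v=[-2.0775 -0.9613]
Step 6: x=[5.1329 5.2336] v=[-2.4847 -0.7577]
Max displacement = 2.7664

Answer: 2.7664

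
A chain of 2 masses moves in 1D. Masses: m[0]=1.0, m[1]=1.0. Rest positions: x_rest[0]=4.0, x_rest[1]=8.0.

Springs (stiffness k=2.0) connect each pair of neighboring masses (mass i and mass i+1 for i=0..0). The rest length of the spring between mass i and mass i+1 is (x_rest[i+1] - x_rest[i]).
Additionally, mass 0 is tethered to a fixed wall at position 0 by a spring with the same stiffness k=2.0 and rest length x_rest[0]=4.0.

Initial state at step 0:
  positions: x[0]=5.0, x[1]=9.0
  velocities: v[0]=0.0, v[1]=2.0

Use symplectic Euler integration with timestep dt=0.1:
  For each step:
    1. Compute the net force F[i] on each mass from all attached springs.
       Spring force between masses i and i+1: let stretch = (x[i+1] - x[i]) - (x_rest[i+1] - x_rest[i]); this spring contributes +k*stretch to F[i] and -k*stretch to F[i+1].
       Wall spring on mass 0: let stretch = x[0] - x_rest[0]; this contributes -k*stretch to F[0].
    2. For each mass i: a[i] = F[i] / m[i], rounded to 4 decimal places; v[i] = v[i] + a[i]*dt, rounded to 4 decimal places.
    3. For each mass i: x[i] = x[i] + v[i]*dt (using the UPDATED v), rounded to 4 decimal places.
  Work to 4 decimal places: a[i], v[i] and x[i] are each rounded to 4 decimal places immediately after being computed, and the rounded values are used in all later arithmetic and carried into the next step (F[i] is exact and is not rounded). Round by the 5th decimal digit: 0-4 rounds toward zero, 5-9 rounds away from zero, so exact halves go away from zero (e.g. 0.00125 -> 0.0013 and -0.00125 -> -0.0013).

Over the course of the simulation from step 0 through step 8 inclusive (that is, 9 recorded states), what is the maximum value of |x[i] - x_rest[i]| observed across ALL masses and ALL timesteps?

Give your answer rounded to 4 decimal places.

Answer: 2.2282

Derivation:
Step 0: x=[5.0000 9.0000] v=[0.0000 2.0000]
Step 1: x=[4.9800 9.2000] v=[-0.2000 2.0000]
Step 2: x=[4.9448 9.3956] v=[-0.3520 1.9560]
Step 3: x=[4.8997 9.5822] v=[-0.4508 1.8658]
Step 4: x=[4.8503 9.7551] v=[-0.4942 1.7293]
Step 5: x=[4.8020 9.9099] v=[-0.4833 1.5483]
Step 6: x=[4.7598 10.0426] v=[-0.4221 1.3267]
Step 7: x=[4.7281 10.1496] v=[-0.3175 1.0701]
Step 8: x=[4.7102 10.2282] v=[-0.1788 0.7858]
Max displacement = 2.2282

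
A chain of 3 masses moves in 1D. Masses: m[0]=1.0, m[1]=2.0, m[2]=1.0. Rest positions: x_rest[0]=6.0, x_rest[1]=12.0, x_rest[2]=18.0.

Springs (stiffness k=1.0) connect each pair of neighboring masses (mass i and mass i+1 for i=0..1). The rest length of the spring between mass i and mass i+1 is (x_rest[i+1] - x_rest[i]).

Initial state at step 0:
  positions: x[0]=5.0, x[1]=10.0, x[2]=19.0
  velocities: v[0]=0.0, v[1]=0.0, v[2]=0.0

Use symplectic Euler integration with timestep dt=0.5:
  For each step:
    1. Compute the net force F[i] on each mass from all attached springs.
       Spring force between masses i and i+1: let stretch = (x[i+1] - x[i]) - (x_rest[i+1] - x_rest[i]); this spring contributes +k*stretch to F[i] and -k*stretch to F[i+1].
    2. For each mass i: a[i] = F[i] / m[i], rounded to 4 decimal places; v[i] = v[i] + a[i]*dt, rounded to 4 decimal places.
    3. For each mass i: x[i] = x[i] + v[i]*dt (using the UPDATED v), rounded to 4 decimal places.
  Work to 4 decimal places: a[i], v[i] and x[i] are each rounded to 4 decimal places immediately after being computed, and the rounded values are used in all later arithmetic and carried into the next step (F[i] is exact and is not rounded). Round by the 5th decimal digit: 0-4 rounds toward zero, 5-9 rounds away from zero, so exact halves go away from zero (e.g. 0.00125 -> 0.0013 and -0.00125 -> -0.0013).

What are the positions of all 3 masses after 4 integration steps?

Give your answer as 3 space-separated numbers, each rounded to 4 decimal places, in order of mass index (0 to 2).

Step 0: x=[5.0000 10.0000 19.0000] v=[0.0000 0.0000 0.0000]
Step 1: x=[4.7500 10.5000 18.2500] v=[-0.5000 1.0000 -1.5000]
Step 2: x=[4.4375 11.2500 17.0625] v=[-0.6250 1.5000 -2.3750]
Step 3: x=[4.3281 11.8750 15.9219] v=[-0.2188 1.2500 -2.2813]
Step 4: x=[4.6055 12.0625 15.2695] v=[0.5547 0.3750 -1.3048]

Answer: 4.6055 12.0625 15.2695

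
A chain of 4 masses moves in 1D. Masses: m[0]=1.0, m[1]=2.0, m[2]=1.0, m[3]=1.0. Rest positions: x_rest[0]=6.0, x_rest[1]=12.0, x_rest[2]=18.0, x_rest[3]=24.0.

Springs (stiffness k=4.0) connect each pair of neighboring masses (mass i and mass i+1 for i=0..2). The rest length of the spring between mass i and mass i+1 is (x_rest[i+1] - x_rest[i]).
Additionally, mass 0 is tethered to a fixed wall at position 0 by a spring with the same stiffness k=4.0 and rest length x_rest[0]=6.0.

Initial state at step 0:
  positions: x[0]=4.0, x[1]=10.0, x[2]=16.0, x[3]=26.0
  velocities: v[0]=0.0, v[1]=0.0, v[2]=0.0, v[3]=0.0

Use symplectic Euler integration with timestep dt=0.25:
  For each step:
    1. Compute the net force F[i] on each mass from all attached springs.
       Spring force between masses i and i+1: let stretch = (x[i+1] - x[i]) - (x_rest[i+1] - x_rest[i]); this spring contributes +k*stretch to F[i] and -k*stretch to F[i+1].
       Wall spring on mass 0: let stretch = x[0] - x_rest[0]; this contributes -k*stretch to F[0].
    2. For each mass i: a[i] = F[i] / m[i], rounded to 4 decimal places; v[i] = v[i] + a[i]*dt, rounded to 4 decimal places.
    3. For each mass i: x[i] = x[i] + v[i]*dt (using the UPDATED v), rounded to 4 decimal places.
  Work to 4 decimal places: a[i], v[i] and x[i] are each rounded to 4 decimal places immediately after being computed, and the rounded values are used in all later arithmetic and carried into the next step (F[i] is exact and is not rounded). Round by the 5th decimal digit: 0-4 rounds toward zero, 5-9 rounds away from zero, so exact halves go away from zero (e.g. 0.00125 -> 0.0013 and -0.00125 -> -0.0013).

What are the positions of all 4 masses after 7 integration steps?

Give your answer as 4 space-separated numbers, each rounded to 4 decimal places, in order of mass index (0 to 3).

Answer: 6.8691 13.8238 15.4870 22.1098

Derivation:
Step 0: x=[4.0000 10.0000 16.0000 26.0000] v=[0.0000 0.0000 0.0000 0.0000]
Step 1: x=[4.5000 10.0000 17.0000 25.0000] v=[2.0000 0.0000 4.0000 -4.0000]
Step 2: x=[5.2500 10.1875 18.2500 23.5000] v=[3.0000 0.7500 5.0000 -6.0000]
Step 3: x=[5.9219 10.7656 18.7969 22.1875] v=[2.6875 2.3125 2.1875 -5.2500]
Step 4: x=[6.3242 11.7422 18.1836 21.5274] v=[1.6093 3.9063 -2.4532 -2.6406]
Step 5: x=[6.5000 12.8467 16.7959 21.5313] v=[0.7031 4.4180 -5.5508 0.0156]
Step 6: x=[6.6375 13.6515 15.6048 21.8514] v=[0.5498 3.2193 -4.7646 1.2802]
Step 7: x=[6.8691 13.8238 15.4870 22.1098] v=[0.9263 0.6890 -0.4713 1.0336]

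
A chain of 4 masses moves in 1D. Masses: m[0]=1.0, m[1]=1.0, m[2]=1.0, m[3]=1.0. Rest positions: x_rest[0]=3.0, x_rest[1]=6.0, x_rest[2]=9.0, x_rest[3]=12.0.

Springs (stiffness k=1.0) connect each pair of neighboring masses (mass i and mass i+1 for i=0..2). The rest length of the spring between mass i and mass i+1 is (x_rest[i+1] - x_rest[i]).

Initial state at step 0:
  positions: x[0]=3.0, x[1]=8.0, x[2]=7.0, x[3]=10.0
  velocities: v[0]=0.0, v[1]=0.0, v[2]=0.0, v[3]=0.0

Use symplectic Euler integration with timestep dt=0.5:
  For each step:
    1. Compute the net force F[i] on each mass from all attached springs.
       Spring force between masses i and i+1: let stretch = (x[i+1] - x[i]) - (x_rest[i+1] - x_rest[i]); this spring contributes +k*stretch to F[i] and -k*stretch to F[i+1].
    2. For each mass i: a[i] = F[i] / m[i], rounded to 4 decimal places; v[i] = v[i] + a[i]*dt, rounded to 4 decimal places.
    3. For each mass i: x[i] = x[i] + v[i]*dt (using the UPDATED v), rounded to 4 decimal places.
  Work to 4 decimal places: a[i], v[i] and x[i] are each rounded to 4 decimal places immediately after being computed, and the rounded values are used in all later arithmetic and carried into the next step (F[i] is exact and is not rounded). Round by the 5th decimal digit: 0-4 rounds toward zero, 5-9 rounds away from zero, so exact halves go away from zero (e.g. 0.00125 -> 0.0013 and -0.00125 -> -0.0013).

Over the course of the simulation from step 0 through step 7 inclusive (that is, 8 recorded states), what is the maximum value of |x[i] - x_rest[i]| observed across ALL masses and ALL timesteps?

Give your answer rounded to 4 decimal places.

Answer: 2.7700

Derivation:
Step 0: x=[3.0000 8.0000 7.0000 10.0000] v=[0.0000 0.0000 0.0000 0.0000]
Step 1: x=[3.5000 6.5000 8.0000 10.0000] v=[1.0000 -3.0000 2.0000 0.0000]
Step 2: x=[4.0000 4.6250 9.1250 10.2500] v=[1.0000 -3.7500 2.2500 0.5000]
Step 3: x=[3.9063 3.7188 9.4063 10.9688] v=[-0.1875 -1.8125 0.5625 1.4375]
Step 4: x=[3.0157 4.2813 8.6563 12.0470] v=[-1.7813 1.1250 -1.5000 2.1563]
Step 5: x=[1.6915 5.6212 7.6602 13.0275] v=[-2.6485 2.6797 -1.9922 1.9610]
Step 6: x=[0.5997 6.4884 7.4962 13.4162] v=[-2.1837 1.7344 -0.3281 0.7774]
Step 7: x=[0.2300 6.1354 8.5602 13.0749] v=[-0.7394 -0.7061 2.1280 -0.6826]
Max displacement = 2.7700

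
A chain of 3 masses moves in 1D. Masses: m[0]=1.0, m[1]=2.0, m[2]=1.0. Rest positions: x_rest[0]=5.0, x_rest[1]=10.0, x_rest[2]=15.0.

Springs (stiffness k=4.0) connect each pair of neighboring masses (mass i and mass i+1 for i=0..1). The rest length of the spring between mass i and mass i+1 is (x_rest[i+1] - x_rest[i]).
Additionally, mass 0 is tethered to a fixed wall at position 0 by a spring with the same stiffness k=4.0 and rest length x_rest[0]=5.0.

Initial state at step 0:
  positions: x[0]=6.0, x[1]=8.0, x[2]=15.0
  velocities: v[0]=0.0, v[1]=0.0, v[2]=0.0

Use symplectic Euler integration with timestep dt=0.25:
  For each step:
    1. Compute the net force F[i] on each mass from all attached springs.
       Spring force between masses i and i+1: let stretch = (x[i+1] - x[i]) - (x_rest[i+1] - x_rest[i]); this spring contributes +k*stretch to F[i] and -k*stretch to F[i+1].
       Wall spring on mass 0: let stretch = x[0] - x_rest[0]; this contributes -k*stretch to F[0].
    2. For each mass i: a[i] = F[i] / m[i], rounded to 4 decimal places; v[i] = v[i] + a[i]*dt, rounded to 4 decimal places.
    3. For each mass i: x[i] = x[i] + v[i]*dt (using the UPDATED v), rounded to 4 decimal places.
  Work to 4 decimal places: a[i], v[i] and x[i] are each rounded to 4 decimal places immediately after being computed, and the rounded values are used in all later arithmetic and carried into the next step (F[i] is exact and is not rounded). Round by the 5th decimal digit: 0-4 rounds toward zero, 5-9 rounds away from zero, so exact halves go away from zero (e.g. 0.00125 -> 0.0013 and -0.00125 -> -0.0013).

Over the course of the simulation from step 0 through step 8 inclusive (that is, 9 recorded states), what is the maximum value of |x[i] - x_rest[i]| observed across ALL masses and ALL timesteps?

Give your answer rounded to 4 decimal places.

Answer: 2.1328

Derivation:
Step 0: x=[6.0000 8.0000 15.0000] v=[0.0000 0.0000 0.0000]
Step 1: x=[5.0000 8.6250 14.5000] v=[-4.0000 2.5000 -2.0000]
Step 2: x=[3.6563 9.5313 13.7813] v=[-5.3750 3.6250 -2.8750]
Step 3: x=[2.8672 10.2344 13.2501] v=[-3.1563 2.8125 -2.1250]
Step 4: x=[3.2031 10.3936 13.2149] v=[1.3437 0.6368 -0.1407]
Step 5: x=[4.5359 10.0067 13.7244] v=[5.3311 -1.5478 2.0380]
Step 6: x=[6.1024 9.4006 14.5545] v=[6.2660 -2.4244 3.3203]
Step 7: x=[6.9679 9.0265 15.3461] v=[3.4618 -1.4966 3.1664]
Step 8: x=[6.6060 9.1850 15.8078] v=[-1.4475 0.6339 1.8468]
Max displacement = 2.1328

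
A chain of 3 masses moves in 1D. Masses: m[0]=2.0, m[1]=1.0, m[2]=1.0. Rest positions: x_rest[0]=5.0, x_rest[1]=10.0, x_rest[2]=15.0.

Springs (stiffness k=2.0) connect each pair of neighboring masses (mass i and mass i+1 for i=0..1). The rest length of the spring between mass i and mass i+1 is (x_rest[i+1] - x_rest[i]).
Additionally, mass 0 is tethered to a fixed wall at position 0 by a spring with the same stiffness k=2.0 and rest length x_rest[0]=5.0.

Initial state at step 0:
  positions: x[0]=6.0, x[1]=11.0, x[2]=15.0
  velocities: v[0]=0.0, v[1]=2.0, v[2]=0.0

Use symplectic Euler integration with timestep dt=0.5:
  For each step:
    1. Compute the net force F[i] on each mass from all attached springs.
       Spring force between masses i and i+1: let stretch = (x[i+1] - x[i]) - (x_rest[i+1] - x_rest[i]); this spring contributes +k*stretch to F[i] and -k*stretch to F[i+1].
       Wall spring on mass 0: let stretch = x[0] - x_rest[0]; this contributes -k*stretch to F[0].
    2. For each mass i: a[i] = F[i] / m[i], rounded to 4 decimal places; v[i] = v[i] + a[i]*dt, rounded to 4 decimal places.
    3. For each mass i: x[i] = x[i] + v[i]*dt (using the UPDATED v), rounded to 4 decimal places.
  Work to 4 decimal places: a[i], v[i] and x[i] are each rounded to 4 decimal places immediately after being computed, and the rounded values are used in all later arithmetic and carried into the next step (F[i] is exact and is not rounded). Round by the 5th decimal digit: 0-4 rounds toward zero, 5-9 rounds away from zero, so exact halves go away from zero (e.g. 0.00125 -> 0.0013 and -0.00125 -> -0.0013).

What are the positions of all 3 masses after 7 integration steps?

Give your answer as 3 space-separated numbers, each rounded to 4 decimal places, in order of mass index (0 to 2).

Answer: 5.7652 10.4591 15.1398

Derivation:
Step 0: x=[6.0000 11.0000 15.0000] v=[0.0000 2.0000 0.0000]
Step 1: x=[5.7500 11.5000 15.5000] v=[-0.5000 1.0000 1.0000]
Step 2: x=[5.5000 11.1250 16.5000] v=[-0.5000 -0.7500 2.0000]
Step 3: x=[5.2813 10.6250 17.3125] v=[-0.4375 -1.0000 1.6250]
Step 4: x=[5.0782 10.7969 17.2813] v=[-0.4063 0.3438 -0.0625]
Step 5: x=[5.0352 11.3517 16.5079] v=[-0.0861 1.1095 -1.5469]
Step 6: x=[5.3125 11.3263 15.6564] v=[0.5546 -0.0508 -1.7031]
Step 7: x=[5.7652 10.4591 15.1398] v=[0.9053 -1.7345 -1.0332]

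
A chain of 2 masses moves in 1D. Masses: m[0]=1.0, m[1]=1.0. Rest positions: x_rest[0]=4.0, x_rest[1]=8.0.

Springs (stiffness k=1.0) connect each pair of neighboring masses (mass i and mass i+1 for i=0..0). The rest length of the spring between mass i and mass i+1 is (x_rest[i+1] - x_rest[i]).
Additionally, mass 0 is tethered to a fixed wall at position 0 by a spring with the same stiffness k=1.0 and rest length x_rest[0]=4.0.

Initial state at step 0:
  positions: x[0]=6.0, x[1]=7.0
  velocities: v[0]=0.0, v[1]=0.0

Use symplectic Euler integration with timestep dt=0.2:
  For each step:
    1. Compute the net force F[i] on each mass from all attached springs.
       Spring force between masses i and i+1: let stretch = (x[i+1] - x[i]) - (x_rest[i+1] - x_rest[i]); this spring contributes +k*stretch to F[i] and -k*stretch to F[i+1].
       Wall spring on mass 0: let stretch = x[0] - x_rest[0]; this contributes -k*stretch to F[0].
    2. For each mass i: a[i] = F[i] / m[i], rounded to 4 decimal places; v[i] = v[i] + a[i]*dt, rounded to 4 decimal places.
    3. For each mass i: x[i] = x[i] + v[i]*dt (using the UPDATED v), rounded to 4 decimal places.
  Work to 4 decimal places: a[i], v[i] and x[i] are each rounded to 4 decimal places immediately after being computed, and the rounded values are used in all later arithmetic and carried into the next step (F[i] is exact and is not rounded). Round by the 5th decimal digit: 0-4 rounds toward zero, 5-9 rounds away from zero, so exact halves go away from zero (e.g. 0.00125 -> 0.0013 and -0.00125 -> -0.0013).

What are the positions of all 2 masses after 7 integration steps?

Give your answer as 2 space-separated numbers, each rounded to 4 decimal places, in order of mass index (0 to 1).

Step 0: x=[6.0000 7.0000] v=[0.0000 0.0000]
Step 1: x=[5.8000 7.1200] v=[-1.0000 0.6000]
Step 2: x=[5.4208 7.3472] v=[-1.8960 1.1360]
Step 3: x=[4.9018 7.6573] v=[-2.5949 1.5507]
Step 4: x=[4.2970 8.0172] v=[-3.0242 1.7996]
Step 5: x=[3.6691 8.3883] v=[-3.1396 1.8556]
Step 6: x=[3.0832 8.7307] v=[-2.9296 1.7118]
Step 7: x=[2.5999 9.0072] v=[-2.4167 1.3823]

Answer: 2.5999 9.0072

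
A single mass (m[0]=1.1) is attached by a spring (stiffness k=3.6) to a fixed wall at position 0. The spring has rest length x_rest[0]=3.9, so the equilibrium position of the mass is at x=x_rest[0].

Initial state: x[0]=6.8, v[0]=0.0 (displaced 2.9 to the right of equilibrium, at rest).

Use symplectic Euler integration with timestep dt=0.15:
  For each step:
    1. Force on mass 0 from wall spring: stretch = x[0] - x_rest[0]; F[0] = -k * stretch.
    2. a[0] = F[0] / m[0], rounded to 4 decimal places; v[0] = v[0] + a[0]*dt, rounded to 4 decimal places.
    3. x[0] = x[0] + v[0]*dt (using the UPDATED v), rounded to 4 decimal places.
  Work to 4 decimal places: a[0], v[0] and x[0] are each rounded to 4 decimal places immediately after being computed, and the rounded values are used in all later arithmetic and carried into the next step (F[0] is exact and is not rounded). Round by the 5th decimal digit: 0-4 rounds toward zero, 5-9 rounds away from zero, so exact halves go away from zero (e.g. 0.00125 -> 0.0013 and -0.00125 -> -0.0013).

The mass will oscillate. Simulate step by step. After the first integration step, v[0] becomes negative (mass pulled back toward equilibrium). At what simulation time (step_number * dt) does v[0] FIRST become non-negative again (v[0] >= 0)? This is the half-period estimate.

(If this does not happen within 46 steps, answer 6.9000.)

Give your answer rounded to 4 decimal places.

Answer: 1.8000

Derivation:
Step 0: x=[6.8000] v=[0.0000]
Step 1: x=[6.5865] v=[-1.4236]
Step 2: x=[6.1751] v=[-2.7424]
Step 3: x=[5.5962] v=[-3.8593]
Step 4: x=[4.8924] v=[-4.6920]
Step 5: x=[4.1155] v=[-5.1792]
Step 6: x=[3.3228] v=[-5.2850]
Step 7: x=[2.5725] v=[-5.0017]
Step 8: x=[1.9200] v=[-4.3500]
Step 9: x=[1.4133] v=[-3.3780]
Step 10: x=[1.0897] v=[-2.1573]
Step 11: x=[0.9730] v=[-0.7777]
Step 12: x=[1.0719] v=[0.6592]
First v>=0 after going negative at step 12, time=1.8000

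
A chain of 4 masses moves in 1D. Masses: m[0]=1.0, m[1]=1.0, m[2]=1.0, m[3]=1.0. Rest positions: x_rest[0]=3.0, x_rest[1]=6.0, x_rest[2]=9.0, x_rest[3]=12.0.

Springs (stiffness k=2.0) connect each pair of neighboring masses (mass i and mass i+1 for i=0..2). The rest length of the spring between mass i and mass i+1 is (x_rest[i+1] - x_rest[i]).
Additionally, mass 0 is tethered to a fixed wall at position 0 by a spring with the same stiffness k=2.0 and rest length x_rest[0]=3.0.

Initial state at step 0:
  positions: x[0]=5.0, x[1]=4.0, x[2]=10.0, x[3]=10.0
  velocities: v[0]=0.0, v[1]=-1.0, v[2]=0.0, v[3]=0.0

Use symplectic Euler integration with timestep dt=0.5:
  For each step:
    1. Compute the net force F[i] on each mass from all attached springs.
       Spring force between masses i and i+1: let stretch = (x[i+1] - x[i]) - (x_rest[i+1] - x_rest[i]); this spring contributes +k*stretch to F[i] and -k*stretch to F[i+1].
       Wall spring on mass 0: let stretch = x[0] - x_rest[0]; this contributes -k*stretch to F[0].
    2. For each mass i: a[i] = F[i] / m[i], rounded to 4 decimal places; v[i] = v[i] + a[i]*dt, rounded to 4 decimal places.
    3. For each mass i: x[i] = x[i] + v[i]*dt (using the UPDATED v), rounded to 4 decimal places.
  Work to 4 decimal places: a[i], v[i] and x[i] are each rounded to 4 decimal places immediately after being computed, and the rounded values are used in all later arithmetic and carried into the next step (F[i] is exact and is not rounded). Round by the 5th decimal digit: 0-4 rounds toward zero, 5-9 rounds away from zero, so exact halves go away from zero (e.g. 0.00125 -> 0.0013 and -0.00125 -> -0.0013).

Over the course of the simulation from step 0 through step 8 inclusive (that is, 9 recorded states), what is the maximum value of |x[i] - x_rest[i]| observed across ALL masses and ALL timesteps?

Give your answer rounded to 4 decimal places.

Step 0: x=[5.0000 4.0000 10.0000 10.0000] v=[0.0000 -1.0000 0.0000 0.0000]
Step 1: x=[2.0000 7.0000 7.0000 11.5000] v=[-6.0000 6.0000 -6.0000 3.0000]
Step 2: x=[0.5000 7.5000 6.2500 12.2500] v=[-3.0000 1.0000 -1.5000 1.5000]
Step 3: x=[2.2500 3.8750 9.1250 11.5000] v=[3.5000 -7.2500 5.7500 -1.5000]
Step 4: x=[3.6875 2.0625 10.5625 11.0625] v=[2.8750 -3.6250 2.8750 -0.8750]
Step 5: x=[2.4688 5.3125 8.0000 11.8750] v=[-2.4375 6.5000 -5.1250 1.6250]
Step 6: x=[1.4375 8.4844 6.0313 12.2500] v=[-2.0626 6.3438 -3.9375 0.7500]
Step 7: x=[3.2109 6.9063 8.3985 11.0157] v=[3.5468 -3.1562 4.7343 -2.4687]
Step 8: x=[5.2266 4.2266 11.3282 9.9728] v=[4.0313 -5.3594 5.8593 -2.0859]
Max displacement = 3.9375

Answer: 3.9375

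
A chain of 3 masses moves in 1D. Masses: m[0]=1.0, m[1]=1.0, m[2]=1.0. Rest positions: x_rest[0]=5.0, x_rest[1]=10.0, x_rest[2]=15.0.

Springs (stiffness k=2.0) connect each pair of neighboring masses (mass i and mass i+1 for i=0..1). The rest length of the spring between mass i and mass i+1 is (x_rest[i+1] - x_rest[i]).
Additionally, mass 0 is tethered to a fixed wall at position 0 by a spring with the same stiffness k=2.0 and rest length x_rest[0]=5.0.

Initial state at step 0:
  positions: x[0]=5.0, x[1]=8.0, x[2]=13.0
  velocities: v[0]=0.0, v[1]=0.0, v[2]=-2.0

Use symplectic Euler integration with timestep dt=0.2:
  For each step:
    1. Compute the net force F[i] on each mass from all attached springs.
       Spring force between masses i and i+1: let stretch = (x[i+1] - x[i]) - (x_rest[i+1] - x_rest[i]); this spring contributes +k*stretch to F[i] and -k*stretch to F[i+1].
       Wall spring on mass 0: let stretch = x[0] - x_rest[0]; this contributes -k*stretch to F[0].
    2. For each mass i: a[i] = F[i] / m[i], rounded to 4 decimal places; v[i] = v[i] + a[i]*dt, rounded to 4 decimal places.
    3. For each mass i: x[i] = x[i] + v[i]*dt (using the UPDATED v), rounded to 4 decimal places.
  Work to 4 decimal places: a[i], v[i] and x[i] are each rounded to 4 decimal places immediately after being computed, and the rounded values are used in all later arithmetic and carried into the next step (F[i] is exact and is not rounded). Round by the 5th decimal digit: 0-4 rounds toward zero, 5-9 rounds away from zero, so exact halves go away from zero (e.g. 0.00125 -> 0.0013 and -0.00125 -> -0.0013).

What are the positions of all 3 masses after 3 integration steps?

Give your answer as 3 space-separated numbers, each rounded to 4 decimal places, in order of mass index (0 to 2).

Answer: 4.2202 8.6579 11.9828

Derivation:
Step 0: x=[5.0000 8.0000 13.0000] v=[0.0000 0.0000 -2.0000]
Step 1: x=[4.8400 8.1600 12.6000] v=[-0.8000 0.8000 -2.0000]
Step 2: x=[4.5584 8.4096 12.2448] v=[-1.4080 1.2480 -1.7760]
Step 3: x=[4.2202 8.6579 11.9828] v=[-1.6909 1.2416 -1.3101]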